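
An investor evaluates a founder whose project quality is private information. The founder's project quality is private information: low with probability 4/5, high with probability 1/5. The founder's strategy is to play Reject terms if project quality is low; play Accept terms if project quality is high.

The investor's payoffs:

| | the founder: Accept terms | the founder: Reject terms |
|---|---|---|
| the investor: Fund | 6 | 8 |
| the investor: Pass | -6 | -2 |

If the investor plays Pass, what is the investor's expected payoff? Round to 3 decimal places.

-2.800

Take the expectation over the founder's project quality, weighting each type's action by its prior probability.
E[Pass] = 4/5·(-2) + 1/5·(-6) = (-8/5) + (-6/5) = -14/5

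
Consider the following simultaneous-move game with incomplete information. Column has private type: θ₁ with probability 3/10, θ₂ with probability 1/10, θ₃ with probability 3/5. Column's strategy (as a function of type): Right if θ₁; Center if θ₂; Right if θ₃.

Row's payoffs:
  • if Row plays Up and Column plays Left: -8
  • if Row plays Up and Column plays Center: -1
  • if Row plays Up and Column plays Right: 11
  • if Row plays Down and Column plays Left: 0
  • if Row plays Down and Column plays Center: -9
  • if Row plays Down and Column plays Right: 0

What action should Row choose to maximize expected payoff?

Up

E[Up] = 3/10·(11) + 1/10·(-1) + 3/5·(11) = 49/5
E[Down] = 3/10·(0) + 1/10·(-9) + 3/5·(0) = -9/10
Best response: Up (49/5 is the largest).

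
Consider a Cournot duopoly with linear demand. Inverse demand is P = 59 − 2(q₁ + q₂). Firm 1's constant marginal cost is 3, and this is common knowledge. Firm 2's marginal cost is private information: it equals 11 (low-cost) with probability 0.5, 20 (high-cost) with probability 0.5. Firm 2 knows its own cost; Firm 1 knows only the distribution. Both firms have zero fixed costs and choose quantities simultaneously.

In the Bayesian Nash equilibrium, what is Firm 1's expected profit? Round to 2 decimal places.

Type-c best response for Firm 2: q₂(c) = (59 − c)/4 − q₁/2.
Firm 1 maximizes expected profit; its first-order condition is 59 − 4q₁ − 2E[q₂] − 3 = 0.
Substituting E[q₂] and solving: E[c₂] = 15.5, so q₁ = (59 − 2·3 + 15.5)/6 = 11.4167.
E[P] = 59 − 2·(q₁ + E[q₂]) = 25.8333; Firm 1's expected profit = (E[P] − 3)·q₁ = (25.8333 − 3)·11.4167 = 260.681.

260.68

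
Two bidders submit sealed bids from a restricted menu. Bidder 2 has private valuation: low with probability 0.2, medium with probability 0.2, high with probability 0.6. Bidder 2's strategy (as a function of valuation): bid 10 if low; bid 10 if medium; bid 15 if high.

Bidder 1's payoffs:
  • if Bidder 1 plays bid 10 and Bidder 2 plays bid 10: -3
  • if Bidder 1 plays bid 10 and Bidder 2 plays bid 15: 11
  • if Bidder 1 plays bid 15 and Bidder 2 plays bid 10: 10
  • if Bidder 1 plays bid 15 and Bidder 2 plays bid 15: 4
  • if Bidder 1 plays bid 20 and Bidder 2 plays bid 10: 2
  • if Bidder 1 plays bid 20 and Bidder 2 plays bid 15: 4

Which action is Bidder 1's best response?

E[bid 10] = 0.2·(-3) + 0.2·(-3) + 0.6·(11) = 5.4
E[bid 15] = 0.2·(10) + 0.2·(10) + 0.6·(4) = 6.4
E[bid 20] = 0.2·(2) + 0.2·(2) + 0.6·(4) = 3.2
Best response: bid 15 (6.4 is the largest).

bid 15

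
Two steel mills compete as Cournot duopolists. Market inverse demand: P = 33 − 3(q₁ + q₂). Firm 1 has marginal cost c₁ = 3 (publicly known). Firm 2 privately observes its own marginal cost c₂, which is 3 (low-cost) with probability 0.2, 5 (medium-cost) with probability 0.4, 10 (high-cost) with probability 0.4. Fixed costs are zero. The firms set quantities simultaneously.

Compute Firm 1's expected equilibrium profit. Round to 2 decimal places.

41.81

Each type of Firm 2 best-responds to q₁; Firm 1 best-responds to the expected q₂ over Firm 2's types.
Firm 2 with cost c maximizes (33 − 3(q₁+q₂) − c)·q₂, giving q₂(c) = (33 − c − 3q₁)/6.
E[c₂] = 0.2·3 + 0.4·5 + 0.4·10 = 6.6
Firm 1's FOC against E[q₂] yields q₁ = (33 − 2·3 + E[c₂])/9 = (33 − 6 + 6.6)/9 = 3.73333.
E[P] = 33 − 3·(q₁ + E[q₂]) = 14.2; Firm 1's expected profit = (E[P] − 3)·q₁ = (14.2 − 3)·3.73333 = 41.8133.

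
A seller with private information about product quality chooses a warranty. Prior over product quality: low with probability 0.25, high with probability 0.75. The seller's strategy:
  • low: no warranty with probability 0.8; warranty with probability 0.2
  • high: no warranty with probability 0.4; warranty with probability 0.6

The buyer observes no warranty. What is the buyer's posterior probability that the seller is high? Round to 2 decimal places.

P(no warranty) = 0.25·0.8 + 0.75·0.4 = 0.5
P(high | no warranty) = (0.75·0.4) / 0.5 = 0.3 / 0.5 = 0.6

0.60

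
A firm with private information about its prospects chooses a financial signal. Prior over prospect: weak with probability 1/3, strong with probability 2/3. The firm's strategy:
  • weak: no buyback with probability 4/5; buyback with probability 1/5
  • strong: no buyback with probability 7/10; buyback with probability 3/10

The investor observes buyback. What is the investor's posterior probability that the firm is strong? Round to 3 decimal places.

Apply Bayes' rule using the sender's strategy as the likelihood.
P(buyback) = (1/3)·(1/5) + (2/3)·(3/10) = 4/15
P(strong | buyback) = ((2/3)·(3/10)) / (4/15) = (1/5) / (4/15) = 3/4

0.750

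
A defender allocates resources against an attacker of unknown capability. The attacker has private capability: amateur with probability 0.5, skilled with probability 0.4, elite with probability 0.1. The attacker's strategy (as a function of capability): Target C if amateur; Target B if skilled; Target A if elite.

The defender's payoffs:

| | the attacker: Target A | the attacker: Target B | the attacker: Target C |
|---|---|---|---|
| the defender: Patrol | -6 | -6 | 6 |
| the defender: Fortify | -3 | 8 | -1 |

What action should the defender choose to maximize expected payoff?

Fortify

E[Patrol] = 0.5·(6) + 0.4·(-6) + 0.1·(-6) = 0
E[Fortify] = 0.5·(-1) + 0.4·(8) + 0.1·(-3) = 2.4
Best response: Fortify (2.4 is the largest).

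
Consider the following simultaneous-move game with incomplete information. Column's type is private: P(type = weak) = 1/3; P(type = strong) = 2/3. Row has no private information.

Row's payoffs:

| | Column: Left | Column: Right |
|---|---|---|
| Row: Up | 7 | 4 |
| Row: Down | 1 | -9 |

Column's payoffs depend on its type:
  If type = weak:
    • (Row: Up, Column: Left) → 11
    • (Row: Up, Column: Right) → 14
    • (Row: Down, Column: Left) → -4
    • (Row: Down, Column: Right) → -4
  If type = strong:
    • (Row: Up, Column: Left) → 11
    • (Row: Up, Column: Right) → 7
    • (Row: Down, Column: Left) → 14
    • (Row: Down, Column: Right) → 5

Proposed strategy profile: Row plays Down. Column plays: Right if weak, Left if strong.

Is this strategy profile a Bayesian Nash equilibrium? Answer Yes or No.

No

Row plays Down: E[Down] = 1/3·(-9) + 2/3·(1) = -7/3; E[Up] = 6. Not best-responding. ✗
Column (type weak), facing Down: Left gives -4, Right gives -4. Proposed Right is best. ✓
Column (type strong), facing Down: Left gives 14, Right gives 5. Proposed Left is best. ✓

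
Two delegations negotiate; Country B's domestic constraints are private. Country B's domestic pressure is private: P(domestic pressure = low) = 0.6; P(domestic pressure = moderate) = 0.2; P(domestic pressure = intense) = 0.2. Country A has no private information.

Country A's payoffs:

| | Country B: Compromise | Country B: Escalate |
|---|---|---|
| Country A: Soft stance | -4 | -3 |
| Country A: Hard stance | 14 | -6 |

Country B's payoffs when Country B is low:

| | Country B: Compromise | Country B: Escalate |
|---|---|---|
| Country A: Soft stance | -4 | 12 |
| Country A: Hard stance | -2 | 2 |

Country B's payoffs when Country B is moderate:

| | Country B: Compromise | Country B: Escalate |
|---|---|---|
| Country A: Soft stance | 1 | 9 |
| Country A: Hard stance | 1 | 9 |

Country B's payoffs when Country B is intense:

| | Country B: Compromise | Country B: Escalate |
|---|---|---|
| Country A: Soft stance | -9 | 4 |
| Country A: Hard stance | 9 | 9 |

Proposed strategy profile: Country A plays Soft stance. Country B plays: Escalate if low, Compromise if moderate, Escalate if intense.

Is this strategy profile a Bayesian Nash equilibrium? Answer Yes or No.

Country A plays Soft stance: E[Soft stance] = 0.6·(-3) + 0.2·(-4) + 0.2·(-3) = -3.2; E[Hard stance] = -2. Not best-responding. ✗
Country B (domestic pressure low), facing Soft stance: Compromise gives -4, Escalate gives 12. Proposed Escalate is best. ✓
Country B (domestic pressure moderate), facing Soft stance: Compromise gives 1, Escalate gives 9. Proposed Compromise is not best — profitable deviation exists. ✗
Country B (domestic pressure intense), facing Soft stance: Compromise gives -9, Escalate gives 4. Proposed Escalate is best. ✓

No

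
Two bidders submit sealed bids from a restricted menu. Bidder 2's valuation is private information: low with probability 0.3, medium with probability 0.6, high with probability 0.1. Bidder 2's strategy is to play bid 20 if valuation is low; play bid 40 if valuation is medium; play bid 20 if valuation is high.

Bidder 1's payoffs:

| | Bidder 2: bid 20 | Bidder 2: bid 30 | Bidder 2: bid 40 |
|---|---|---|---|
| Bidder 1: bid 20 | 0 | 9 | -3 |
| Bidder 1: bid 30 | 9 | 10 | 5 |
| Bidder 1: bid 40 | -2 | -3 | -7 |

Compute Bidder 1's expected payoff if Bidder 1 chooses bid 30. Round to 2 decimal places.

Take the expectation over Bidder 2's valuation, weighting each type's action by its prior probability.
E[bid 30] = 0.3·9 + 0.6·5 + 0.1·9 = 2.7 + 3 + 0.9 = 6.6

6.60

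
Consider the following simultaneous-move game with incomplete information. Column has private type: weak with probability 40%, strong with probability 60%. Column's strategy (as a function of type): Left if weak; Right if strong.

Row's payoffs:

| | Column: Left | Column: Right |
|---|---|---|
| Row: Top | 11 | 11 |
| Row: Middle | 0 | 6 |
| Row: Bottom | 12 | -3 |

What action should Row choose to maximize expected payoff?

E[Top] = 0.4·(11) + 0.6·(11) = 11
E[Middle] = 0.4·(0) + 0.6·(6) = 3.6
E[Bottom] = 0.4·(12) + 0.6·(-3) = 3
Best response: Top (11 is the largest).

Top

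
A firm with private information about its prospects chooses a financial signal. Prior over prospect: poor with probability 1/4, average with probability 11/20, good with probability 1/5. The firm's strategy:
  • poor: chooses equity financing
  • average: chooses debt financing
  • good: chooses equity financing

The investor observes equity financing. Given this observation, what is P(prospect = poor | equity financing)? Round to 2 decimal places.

0.56

P(equity financing) = (1/4)·1 + (11/20)·0 + (1/5)·1 = 9/20
P(poor | equity financing) = ((1/4)·1) / (9/20) = (1/4) / (9/20) = 5/9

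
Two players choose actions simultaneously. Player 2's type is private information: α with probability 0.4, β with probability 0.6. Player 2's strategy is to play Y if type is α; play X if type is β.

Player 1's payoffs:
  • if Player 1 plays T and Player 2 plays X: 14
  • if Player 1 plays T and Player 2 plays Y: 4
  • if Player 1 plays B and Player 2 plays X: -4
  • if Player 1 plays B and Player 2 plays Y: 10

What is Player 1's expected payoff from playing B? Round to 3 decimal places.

Take the expectation over Player 2's type, weighting each type's action by its prior probability.
E[B] = 0.4·10 + 0.6·(-4) = 4 + (-2.4) = 1.6

1.600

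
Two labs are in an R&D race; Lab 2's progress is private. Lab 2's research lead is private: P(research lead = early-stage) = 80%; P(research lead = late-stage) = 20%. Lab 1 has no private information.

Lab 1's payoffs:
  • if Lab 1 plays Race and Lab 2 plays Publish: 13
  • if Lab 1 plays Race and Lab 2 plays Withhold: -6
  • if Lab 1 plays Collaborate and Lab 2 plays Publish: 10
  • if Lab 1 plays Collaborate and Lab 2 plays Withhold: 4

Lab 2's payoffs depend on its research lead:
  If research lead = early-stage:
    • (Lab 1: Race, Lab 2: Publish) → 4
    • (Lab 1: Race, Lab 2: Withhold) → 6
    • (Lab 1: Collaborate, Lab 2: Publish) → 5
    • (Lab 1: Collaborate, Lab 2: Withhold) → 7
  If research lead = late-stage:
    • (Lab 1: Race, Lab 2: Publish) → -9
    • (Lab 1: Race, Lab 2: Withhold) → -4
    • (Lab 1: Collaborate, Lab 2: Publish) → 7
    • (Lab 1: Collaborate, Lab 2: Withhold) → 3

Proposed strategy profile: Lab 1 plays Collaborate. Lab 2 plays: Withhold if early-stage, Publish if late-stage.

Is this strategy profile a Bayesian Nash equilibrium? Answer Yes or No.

Lab 1 plays Collaborate: E[Collaborate] = 0.8·(4) + 0.2·(10) = 5.2; E[Race] = -2.2. Best-responding. ✓
Lab 2 (research lead early-stage), facing Collaborate: Publish gives 5, Withhold gives 7. Proposed Withhold is best. ✓
Lab 2 (research lead late-stage), facing Collaborate: Publish gives 7, Withhold gives 3. Proposed Publish is best. ✓

Yes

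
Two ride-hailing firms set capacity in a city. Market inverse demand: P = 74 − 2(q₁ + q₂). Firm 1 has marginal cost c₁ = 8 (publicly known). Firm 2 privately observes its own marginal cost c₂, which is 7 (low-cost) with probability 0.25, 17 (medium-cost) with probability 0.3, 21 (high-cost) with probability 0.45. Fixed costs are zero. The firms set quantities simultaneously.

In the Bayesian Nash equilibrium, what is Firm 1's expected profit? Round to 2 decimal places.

306.69

Firm 2 with cost c maximizes (74 − 2(q₁+q₂) − c)·q₂, giving q₂(c) = (74 − c − 2q₁)/4.
E[c₂] = 0.25·7 + 0.3·17 + 0.45·21 = 16.3
Firm 1's FOC against E[q₂] yields q₁ = (74 − 2·8 + E[c₂])/6 = (74 − 16 + 16.3)/6 = 12.3833.
E[P] = 74 − 2·(q₁ + E[q₂]) = 32.7667; Firm 1's expected profit = (E[P] − 8)·q₁ = (32.7667 − 8)·12.3833 = 306.694.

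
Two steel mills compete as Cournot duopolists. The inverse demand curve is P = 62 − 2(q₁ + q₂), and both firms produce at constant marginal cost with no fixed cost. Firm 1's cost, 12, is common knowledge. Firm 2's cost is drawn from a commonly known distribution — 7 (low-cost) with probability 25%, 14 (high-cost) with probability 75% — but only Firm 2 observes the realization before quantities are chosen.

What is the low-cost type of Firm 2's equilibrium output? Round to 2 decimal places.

Each type of Firm 2 best-responds to q₁; Firm 1 best-responds to the expected q₂ over Firm 2's types.
Firm 2 with cost c maximizes (62 − 2(q₁+q₂) − c)·q₂, giving q₂(c) = (62 − c − 2q₁)/4.
E[c₂] = 0.25·7 + 0.75·14 = 12.25
Firm 1's FOC against E[q₂] yields q₁ = (62 − 2·12 + E[c₂])/6 = (62 − 24 + 12.25)/6 = 8.375.
q₂(low-cost) = (62 − 7 − 2·8.375)/4 = 9.5625.

9.56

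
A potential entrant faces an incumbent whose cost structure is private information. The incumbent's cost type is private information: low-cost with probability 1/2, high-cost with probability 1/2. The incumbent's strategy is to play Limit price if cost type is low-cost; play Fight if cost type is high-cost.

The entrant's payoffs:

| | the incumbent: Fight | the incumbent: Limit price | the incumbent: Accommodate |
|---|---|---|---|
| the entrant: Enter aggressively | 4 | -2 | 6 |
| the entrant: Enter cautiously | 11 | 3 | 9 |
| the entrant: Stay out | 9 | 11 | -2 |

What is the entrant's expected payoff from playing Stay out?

Take the expectation over the incumbent's cost type, weighting each type's action by its prior probability.
E[Stay out] = 1/2·11 + 1/2·9 = 11/2 + 9/2 = 10

10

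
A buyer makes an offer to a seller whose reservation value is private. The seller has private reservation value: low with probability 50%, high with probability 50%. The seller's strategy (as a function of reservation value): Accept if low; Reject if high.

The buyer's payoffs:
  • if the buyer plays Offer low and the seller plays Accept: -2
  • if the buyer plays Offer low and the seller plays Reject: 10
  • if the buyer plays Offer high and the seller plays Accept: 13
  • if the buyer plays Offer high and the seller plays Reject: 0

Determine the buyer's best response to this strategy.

Offer high

E[Offer low] = 0.5·(-2) + 0.5·(10) = 4
E[Offer high] = 0.5·(13) + 0.5·(0) = 6.5
Best response: Offer high (6.5 is the largest).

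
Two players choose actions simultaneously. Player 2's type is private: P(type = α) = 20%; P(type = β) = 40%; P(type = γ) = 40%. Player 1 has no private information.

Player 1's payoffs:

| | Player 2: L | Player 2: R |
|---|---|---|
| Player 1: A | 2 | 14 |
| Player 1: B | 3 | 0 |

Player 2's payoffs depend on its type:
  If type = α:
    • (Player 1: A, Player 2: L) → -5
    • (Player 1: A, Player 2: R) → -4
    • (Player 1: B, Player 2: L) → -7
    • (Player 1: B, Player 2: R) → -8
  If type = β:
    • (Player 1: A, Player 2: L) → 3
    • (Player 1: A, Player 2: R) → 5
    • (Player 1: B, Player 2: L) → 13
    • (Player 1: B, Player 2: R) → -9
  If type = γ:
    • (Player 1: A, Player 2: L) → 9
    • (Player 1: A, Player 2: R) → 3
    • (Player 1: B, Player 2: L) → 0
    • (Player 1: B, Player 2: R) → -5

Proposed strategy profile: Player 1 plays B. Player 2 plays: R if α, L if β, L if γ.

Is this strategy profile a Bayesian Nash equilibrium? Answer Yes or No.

No

Player 1 plays B: E[B] = 0.2·(0) + 0.4·(3) + 0.4·(3) = 2.4; E[A] = 4.4. Not best-responding. ✗
Player 2 (type α), facing B: L gives -7, R gives -8. Proposed R is not best — profitable deviation exists. ✗
Player 2 (type β), facing B: L gives 13, R gives -9. Proposed L is best. ✓
Player 2 (type γ), facing B: L gives 0, R gives -5. Proposed L is best. ✓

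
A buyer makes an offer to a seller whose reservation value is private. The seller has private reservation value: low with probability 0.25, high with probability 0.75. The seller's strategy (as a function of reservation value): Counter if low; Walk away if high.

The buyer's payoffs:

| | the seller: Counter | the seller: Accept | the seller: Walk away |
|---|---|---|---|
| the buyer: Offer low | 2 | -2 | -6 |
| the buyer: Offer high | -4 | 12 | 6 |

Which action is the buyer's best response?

Offer high

Compute the buyer's expected payoff for each action, taking the expectation over the seller's type.
E[Offer low] = 0.25·(2) + 0.75·(-6) = -4
E[Offer high] = 0.25·(-4) + 0.75·(6) = 3.5
Best response: Offer high (3.5 is the largest).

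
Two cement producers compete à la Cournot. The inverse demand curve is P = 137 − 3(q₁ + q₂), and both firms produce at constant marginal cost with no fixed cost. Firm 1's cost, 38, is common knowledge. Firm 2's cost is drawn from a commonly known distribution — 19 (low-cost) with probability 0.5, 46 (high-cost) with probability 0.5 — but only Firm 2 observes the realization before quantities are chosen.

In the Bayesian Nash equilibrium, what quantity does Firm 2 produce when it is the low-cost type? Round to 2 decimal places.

Type-c best response for Firm 2: q₂(c) = (137 − c)/6 − q₁/2.
Firm 1 maximizes expected profit; its first-order condition is 137 − 6q₁ − 3E[q₂] − 38 = 0.
Substituting E[q₂] and solving: E[c₂] = 32.5, so q₁ = (137 − 2·38 + 32.5)/9 = 10.3889.
q₂(low-cost) = (137 − 19 − 3·10.3889)/6 = 14.4722.

14.47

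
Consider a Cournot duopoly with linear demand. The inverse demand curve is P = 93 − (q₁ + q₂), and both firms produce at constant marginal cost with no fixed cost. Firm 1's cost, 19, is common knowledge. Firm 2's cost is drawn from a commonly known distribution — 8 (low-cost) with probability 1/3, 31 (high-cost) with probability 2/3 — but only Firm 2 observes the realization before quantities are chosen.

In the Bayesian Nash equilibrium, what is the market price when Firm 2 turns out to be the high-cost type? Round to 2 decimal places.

48.94

Type-c best response for Firm 2: q₂(c) = (93 − c)/2 − q₁/2.
Firm 1 maximizes expected profit; its first-order condition is 93 − 2q₁ − E[q₂] − 19 = 0.
Substituting E[q₂] and solving: E[c₂] = 23.3333, so q₁ = (93 − 2·19 + 23.3333)/3 = 26.1111.
q₂(high-cost) = 17.9444, so P = 93 − (26.1111 + 17.9444) = 48.9444.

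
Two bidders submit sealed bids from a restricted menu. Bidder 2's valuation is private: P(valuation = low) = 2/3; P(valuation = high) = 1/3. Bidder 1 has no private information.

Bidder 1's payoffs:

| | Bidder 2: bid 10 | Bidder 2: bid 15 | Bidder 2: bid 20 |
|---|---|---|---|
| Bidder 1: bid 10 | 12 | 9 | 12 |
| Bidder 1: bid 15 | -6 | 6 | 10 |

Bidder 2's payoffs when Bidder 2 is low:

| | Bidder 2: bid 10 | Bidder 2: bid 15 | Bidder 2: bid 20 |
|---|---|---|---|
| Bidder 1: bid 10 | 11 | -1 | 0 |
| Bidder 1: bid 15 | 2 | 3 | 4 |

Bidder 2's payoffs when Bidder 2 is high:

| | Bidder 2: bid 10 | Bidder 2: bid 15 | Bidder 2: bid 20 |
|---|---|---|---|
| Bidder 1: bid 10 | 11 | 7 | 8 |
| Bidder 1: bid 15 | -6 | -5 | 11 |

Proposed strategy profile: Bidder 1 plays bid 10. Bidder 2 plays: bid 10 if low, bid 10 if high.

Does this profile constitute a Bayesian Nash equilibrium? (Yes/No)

Yes

A profile is a BNE iff every type of every player is best-responding given beliefs about the other side.
Bidder 1 plays bid 10: E[bid 10] = 2/3·(12) + 1/3·(12) = 12; E[bid 15] = -6. Best-responding. ✓
Bidder 2 (valuation low), facing bid 10: bid 10 gives 11, bid 15 gives -1, bid 20 gives 0. Proposed bid 10 is best. ✓
Bidder 2 (valuation high), facing bid 10: bid 10 gives 11, bid 15 gives 7, bid 20 gives 8. Proposed bid 10 is best. ✓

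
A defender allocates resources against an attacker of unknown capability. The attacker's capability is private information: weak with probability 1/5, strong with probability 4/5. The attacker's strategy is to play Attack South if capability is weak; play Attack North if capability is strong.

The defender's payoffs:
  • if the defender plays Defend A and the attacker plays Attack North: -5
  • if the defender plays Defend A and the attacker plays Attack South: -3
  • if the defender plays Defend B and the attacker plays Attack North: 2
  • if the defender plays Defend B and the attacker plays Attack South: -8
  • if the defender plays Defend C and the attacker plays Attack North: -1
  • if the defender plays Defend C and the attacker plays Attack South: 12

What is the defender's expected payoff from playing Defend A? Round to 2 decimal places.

-4.60

Take the expectation over the attacker's capability, weighting each type's action by its prior probability.
E[Defend A] = 1/5·(-3) + 4/5·(-5) = (-3/5) + (-4) = -23/5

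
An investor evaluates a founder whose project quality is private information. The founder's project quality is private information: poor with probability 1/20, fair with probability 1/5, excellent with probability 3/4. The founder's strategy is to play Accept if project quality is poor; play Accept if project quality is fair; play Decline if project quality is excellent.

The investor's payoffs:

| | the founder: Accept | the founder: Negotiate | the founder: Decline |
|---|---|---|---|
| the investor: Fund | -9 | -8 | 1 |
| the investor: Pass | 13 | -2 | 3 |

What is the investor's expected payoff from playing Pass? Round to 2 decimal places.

E[Pass] = 1/20·13 + 1/5·13 + 3/4·3 = 13/20 + 13/5 + 9/4 = 11/2

5.50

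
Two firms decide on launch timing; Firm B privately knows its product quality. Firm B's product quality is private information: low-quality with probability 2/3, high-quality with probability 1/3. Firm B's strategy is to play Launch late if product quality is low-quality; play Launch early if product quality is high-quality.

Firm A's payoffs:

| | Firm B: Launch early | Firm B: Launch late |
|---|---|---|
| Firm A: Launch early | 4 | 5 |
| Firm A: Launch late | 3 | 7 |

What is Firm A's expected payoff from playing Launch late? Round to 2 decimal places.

E[Launch late] = 2/3·7 + 1/3·3 = 14/3 + 1 = 17/3

5.67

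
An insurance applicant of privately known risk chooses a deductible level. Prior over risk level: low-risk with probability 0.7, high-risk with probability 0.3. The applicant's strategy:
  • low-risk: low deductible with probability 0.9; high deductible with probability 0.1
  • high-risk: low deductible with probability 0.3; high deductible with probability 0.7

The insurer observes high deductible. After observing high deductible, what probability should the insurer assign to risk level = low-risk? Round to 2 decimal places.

0.25

Apply Bayes' rule using the sender's strategy as the likelihood.
P(high deductible) = 0.7·0.1 + 0.3·0.7 = 0.28
P(low-risk | high deductible) = (0.7·0.1) / 0.28 = 0.07 / 0.28 = 0.25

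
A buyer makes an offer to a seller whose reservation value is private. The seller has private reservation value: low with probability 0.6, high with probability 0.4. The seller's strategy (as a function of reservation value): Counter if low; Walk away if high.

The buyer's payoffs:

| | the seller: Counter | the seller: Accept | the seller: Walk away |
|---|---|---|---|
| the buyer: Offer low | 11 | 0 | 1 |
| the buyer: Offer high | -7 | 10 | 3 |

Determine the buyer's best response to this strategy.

E[Offer low] = 0.6·(11) + 0.4·(1) = 7
E[Offer high] = 0.6·(-7) + 0.4·(3) = -3
Best response: Offer low (7 is the largest).

Offer low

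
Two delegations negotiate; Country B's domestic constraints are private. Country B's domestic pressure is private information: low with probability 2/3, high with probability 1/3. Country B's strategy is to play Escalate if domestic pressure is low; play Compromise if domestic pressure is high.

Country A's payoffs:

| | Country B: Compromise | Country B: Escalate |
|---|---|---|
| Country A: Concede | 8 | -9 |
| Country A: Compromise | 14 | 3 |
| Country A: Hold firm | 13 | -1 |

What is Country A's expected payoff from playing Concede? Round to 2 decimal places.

-3.33

E[Concede] = 2/3·(-9) + 1/3·8 = (-6) + 8/3 = -10/3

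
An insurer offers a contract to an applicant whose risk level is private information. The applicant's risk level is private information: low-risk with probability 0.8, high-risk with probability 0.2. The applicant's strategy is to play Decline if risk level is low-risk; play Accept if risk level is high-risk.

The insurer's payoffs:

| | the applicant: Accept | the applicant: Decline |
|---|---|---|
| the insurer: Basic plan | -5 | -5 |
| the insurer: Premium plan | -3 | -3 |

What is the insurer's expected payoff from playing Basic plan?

-5

E[Basic plan] = 0.8·(-5) + 0.2·(-5) = (-4) + (-1) = -5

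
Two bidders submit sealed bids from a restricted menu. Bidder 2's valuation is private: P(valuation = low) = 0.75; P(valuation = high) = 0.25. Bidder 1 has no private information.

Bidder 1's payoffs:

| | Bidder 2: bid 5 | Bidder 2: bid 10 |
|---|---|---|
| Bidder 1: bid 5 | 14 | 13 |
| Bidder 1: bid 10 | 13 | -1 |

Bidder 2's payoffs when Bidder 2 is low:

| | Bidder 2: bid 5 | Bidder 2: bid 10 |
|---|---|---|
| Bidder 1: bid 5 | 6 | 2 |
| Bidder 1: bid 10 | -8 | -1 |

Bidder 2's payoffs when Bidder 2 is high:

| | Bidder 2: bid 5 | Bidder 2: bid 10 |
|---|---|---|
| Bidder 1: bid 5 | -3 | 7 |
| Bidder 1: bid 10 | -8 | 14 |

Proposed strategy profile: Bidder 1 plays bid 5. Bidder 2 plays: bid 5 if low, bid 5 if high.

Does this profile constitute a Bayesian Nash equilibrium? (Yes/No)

No

Bidder 1 plays bid 5: E[bid 5] = 0.75·(14) + 0.25·(14) = 14; E[bid 10] = 13. Best-responding. ✓
Bidder 2 (valuation low), facing bid 5: bid 5 gives 6, bid 10 gives 2. Proposed bid 5 is best. ✓
Bidder 2 (valuation high), facing bid 5: bid 5 gives -3, bid 10 gives 7. Proposed bid 5 is not best — profitable deviation exists. ✗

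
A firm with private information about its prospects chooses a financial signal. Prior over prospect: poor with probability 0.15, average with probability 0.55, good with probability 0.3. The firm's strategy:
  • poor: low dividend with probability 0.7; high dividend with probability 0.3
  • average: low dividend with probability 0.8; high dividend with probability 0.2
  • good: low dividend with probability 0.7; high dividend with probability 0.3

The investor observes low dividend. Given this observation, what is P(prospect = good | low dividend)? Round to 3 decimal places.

0.278

P(low dividend) = 0.15·0.7 + 0.55·0.8 + 0.3·0.7 = 0.755
P(good | low dividend) = (0.3·0.7) / 0.755 = 0.21 / 0.755 = 0.278146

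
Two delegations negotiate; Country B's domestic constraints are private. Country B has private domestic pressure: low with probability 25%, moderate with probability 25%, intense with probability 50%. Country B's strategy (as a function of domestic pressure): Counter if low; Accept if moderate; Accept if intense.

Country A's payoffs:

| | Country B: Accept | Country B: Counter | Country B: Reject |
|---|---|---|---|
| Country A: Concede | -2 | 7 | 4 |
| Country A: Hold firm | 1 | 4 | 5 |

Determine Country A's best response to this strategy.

E[Concede] = 0.25·(7) + 0.25·(-2) + 0.5·(-2) = 0.25
E[Hold firm] = 0.25·(4) + 0.25·(1) + 0.5·(1) = 1.75
Best response: Hold firm (1.75 is the largest).

Hold firm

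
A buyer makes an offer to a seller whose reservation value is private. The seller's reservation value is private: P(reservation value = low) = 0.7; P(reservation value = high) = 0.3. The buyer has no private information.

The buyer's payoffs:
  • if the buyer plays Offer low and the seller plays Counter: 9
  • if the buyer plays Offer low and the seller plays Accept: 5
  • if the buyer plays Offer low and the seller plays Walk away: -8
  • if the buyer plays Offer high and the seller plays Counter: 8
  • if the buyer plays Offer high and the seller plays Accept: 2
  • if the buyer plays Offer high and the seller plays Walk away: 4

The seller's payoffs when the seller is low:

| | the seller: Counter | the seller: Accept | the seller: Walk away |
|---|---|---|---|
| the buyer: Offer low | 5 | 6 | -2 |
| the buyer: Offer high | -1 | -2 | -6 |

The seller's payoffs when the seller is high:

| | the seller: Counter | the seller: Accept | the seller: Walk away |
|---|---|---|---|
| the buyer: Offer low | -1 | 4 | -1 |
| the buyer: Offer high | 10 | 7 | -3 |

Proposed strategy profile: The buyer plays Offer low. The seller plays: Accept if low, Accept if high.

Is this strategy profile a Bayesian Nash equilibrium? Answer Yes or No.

The buyer plays Offer low: E[Offer low] = 0.7·(5) + 0.3·(5) = 5; E[Offer high] = 2. Best-responding. ✓
The seller (reservation value low), facing Offer low: Counter gives 5, Accept gives 6, Walk away gives -2. Proposed Accept is best. ✓
The seller (reservation value high), facing Offer low: Counter gives -1, Accept gives 4, Walk away gives -1. Proposed Accept is best. ✓

Yes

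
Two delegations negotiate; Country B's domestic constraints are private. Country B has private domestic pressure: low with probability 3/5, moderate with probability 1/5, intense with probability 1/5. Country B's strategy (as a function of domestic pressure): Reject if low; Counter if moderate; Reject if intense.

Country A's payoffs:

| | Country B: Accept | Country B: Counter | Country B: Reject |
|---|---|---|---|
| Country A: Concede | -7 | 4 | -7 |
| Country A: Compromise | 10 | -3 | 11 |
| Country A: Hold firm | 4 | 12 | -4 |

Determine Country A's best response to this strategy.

Compute Country A's expected payoff for each action, taking the expectation over Country B's type.
E[Concede] = 3/5·(-7) + 1/5·(4) + 1/5·(-7) = -24/5
E[Compromise] = 3/5·(11) + 1/5·(-3) + 1/5·(11) = 41/5
E[Hold firm] = 3/5·(-4) + 1/5·(12) + 1/5·(-4) = -4/5
Best response: Compromise (41/5 is the largest).

Compromise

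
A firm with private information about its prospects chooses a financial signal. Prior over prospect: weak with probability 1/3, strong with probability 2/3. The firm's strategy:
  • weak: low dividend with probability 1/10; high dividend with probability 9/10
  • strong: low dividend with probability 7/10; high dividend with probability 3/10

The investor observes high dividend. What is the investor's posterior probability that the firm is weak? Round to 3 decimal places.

0.600

P(high dividend) = (1/3)·(9/10) + (2/3)·(3/10) = 1/2
P(weak | high dividend) = ((1/3)·(9/10)) / (1/2) = (3/10) / (1/2) = 3/5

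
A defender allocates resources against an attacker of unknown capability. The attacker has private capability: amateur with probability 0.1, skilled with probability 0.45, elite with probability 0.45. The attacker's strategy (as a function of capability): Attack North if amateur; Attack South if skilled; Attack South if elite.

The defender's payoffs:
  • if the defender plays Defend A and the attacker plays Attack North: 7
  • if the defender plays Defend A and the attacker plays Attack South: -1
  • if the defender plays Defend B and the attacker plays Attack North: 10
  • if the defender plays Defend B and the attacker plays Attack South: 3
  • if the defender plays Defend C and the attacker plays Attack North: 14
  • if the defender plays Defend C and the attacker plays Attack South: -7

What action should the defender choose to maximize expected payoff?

Compute the defender's expected payoff for each action, taking the expectation over the attacker's type.
E[Defend A] = 0.1·(7) + 0.45·(-1) + 0.45·(-1) = -0.2
E[Defend B] = 0.1·(10) + 0.45·(3) + 0.45·(3) = 3.7
E[Defend C] = 0.1·(14) + 0.45·(-7) + 0.45·(-7) = -4.9
Best response: Defend B (3.7 is the largest).

Defend B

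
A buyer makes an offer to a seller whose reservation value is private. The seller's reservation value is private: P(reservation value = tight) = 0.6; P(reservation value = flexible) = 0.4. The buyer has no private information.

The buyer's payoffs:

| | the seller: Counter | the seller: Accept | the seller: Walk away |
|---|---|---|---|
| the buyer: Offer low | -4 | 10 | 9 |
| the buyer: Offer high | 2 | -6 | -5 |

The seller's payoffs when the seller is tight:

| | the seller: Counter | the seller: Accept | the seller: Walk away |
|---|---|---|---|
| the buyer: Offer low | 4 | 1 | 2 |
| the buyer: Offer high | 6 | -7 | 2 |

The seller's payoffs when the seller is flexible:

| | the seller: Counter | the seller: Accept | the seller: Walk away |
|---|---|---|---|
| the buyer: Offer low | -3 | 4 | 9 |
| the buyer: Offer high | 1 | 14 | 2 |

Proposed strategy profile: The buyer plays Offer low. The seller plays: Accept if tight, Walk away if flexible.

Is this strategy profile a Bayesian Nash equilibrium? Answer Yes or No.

No

The buyer plays Offer low: E[Offer low] = 0.6·(10) + 0.4·(9) = 9.6; E[Offer high] = -5.6. Best-responding. ✓
The seller (reservation value tight), facing Offer low: Counter gives 4, Accept gives 1, Walk away gives 2. Proposed Accept is not best — profitable deviation exists. ✗
The seller (reservation value flexible), facing Offer low: Counter gives -3, Accept gives 4, Walk away gives 9. Proposed Walk away is best. ✓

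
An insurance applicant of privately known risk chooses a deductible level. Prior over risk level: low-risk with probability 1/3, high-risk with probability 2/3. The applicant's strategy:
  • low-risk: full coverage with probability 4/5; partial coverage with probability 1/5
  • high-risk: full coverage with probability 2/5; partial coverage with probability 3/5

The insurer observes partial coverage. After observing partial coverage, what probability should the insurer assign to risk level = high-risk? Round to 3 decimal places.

0.857

P(partial coverage) = (1/3)·(1/5) + (2/3)·(3/5) = 7/15
P(high-risk | partial coverage) = ((2/3)·(3/5)) / (7/15) = (2/5) / (7/15) = 6/7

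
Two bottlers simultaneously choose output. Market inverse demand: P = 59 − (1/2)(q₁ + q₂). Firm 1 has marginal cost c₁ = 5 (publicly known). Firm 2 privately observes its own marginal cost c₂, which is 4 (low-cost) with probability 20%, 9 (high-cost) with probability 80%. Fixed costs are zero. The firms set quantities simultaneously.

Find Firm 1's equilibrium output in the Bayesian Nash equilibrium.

38

Each type of Firm 2 best-responds to q₁; Firm 1 best-responds to the expected q₂ over Firm 2's types.
Firm 2 with cost c maximizes (59 − (1/2)(q₁+q₂) − c)·q₂, giving q₂(c) = (59 − c − (1/2)q₁).
E[c₂] = 0.2·4 + 0.8·9 = 8
Firm 1's FOC against E[q₂] yields q₁ = (59 − 2·5 + E[c₂])/(3/2) = (59 − 10 + 8)/(3/2) = 38.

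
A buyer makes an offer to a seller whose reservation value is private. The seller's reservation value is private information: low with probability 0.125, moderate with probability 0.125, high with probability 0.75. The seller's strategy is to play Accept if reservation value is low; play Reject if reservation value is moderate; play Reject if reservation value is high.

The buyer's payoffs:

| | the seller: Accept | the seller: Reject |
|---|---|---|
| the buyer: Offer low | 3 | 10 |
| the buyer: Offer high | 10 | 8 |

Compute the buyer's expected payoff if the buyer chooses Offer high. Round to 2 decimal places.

8.25

E[Offer high] = 0.125·10 + 0.125·8 + 0.75·8 = 1.25 + 1 + 6 = 8.25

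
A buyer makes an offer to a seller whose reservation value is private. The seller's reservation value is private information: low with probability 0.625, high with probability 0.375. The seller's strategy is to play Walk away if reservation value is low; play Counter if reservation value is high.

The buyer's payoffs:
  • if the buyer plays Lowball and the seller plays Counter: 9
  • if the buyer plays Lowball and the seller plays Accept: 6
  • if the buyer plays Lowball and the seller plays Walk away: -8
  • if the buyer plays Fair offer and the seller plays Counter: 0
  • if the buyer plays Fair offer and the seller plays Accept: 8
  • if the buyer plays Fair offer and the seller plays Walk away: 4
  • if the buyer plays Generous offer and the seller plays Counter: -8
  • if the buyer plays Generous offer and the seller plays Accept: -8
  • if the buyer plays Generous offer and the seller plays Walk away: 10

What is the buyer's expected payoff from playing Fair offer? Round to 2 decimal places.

2.50

E[Fair offer] = 0.625·4 + 0.375·0 = 2.5 + 0 = 2.5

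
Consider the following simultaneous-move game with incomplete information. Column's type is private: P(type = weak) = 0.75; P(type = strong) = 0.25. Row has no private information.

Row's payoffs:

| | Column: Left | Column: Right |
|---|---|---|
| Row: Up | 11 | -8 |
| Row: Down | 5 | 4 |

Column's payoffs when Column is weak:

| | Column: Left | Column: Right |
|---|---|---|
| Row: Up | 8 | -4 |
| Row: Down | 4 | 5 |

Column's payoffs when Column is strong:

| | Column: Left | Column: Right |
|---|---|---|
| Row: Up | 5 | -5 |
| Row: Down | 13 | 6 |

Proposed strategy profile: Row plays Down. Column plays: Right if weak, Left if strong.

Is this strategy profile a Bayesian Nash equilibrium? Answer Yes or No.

Row plays Down: E[Down] = 0.75·(4) + 0.25·(5) = 4.25; E[Up] = -3.25. Best-responding. ✓
Column (type weak), facing Down: Left gives 4, Right gives 5. Proposed Right is best. ✓
Column (type strong), facing Down: Left gives 13, Right gives 6. Proposed Left is best. ✓

Yes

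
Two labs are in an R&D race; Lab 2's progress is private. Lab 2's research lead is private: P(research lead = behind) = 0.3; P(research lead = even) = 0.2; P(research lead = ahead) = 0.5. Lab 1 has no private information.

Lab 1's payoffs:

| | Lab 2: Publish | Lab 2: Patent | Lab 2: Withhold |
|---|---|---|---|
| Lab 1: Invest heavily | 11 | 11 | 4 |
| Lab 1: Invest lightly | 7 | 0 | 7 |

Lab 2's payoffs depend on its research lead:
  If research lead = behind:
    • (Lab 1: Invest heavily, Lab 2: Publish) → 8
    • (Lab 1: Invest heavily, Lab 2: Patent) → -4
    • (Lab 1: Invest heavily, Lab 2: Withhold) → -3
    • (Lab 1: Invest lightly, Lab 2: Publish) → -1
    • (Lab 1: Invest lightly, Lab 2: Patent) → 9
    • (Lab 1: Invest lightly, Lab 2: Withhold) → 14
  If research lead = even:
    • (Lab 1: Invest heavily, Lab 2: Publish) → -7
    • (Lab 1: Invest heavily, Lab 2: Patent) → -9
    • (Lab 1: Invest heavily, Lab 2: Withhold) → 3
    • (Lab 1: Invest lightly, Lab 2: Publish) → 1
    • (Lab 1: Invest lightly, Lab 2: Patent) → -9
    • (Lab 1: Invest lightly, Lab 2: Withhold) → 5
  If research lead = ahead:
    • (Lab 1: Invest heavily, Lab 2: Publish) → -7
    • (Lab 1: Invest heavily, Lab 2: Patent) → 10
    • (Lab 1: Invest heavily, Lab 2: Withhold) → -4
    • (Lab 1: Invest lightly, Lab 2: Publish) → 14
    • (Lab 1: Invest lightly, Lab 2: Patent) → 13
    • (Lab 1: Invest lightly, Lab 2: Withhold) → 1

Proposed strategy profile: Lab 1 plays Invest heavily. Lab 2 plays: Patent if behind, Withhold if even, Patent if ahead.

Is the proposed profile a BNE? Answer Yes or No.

A profile is a BNE iff every type of every player is best-responding given beliefs about the other side.
Lab 1 plays Invest heavily: E[Invest heavily] = 0.3·(11) + 0.2·(4) + 0.5·(11) = 9.6; E[Invest lightly] = 1.4. Best-responding. ✓
Lab 2 (research lead behind), facing Invest heavily: Publish gives 8, Patent gives -4, Withhold gives -3. Proposed Patent is not best — profitable deviation exists. ✗
Lab 2 (research lead even), facing Invest heavily: Publish gives -7, Patent gives -9, Withhold gives 3. Proposed Withhold is best. ✓
Lab 2 (research lead ahead), facing Invest heavily: Publish gives -7, Patent gives 10, Withhold gives -4. Proposed Patent is best. ✓

No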